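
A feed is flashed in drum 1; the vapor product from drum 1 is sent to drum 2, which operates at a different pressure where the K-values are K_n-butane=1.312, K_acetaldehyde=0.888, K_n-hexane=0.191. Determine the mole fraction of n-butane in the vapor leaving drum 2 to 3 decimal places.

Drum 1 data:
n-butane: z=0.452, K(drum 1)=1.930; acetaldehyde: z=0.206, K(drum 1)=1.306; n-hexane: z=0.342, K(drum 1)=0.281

Drum 1:
Iterate (Newton) starting at ψ₁ = 0.56:
  ψ₁ = 0.560: g = -0.0814, g' = -0.679 → ψ₁ = 0.440
  ψ₁ = 0.440: g = -0.0058, g' = -0.590 → ψ₁ = 0.430
Converged at ψ₁ = 0.430.
Drum-1 compositions:
  n-butane: x = 0.323, y = 0.623
  acetaldehyde: x = 0.182, y = 0.238
  n-hexane: x = 0.495, y = 0.139
Drum-2 feed = drum-1 vapor: z₂ = (0.6231, 0.2377, 0.1391).
Drum 2:
Rachford–Rice: g(ψ₂) = Σ zᵢ(Kᵢ−1)/(1+ψ₂(Kᵢ−1)) = 0.
Check two-phase: ΣzᵢKᵢ = 1.055 > 1 and Σzᵢ/Kᵢ = 1.471 > 1, so g(0) = 0.055 > 0 and g(1) = -0.471 < 0.
Iterate (Newton) starting at ψ₂ = 0.5:
  ψ₂ = 0.500: g = -0.0490, g' = -0.305 → ψ₂ = 0.340
  ψ₂ = 0.340: g = -0.0071, g' = -0.226 → ψ₂ = 0.308
Converged at ψ₂ = 0.308.
  n-butane: x = 0.569, y = 0.746
  acetaldehyde: x = 0.246, y = 0.219
  n-hexane: x = 0.185, y = 0.035

y_n-butane (drum 2) = 0.746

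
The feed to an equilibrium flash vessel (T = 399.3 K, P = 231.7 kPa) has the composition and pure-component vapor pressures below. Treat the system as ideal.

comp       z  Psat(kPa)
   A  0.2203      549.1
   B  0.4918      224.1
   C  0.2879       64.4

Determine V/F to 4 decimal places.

V/F = 0.1521

Raoult's law: Kᵢ = Pᵢˢᵃᵗ/P = Pᵢˢᵃᵗ/231.7.
  K_A = 549.1/231.7 = 2.369875, K_B = 224.1/231.7 = 0.967199, K_C = 64.4/231.7 = 0.277946
Rachford–Rice: g(V/F) = Σ zᵢ(Kᵢ−1)/(1+V/F(Kᵢ−1)) = 0.
Feasibility: ΣzᵢKᵢ = 1.0778, Σzᵢ/Kᵢ = 1.6373 — both > 1, two phases present.
Newton–Raphson from V/F = 0.58:
  V/F = 0.5800: g = -0.20594, g' = -0.5733 → V/F = 0.2208
  V/F = 0.2208: g = -0.03183, g' = -0.4567 → V/F = 0.1510
  V/F = 0.1510: g = 0.00051, g' = -0.4734 → V/F = 0.1521
Converged at V/F = 0.1521.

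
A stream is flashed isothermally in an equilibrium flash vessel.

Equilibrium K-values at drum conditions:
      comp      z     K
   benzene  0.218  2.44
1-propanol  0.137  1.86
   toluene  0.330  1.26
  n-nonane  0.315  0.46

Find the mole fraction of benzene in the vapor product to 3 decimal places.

Iterate (Newton) starting at β = 0.68:
  β = 0.680: g = 0.0371, g' = -0.401 → β = 0.772
  β = 0.772: g = -0.0009, g' = -0.424 → β = 0.770
Converged at β = 0.770.
Compositions from xᵢ = zᵢ/(1+β(Kᵢ−1)), yᵢ = Kᵢxᵢ:
  benzene: x = 0.103, y = 0.252
  1-propanol: x = 0.082, y = 0.153
  toluene: x = 0.275, y = 0.346
  n-nonane: x = 0.539, y = 0.248

y_benzene = 0.252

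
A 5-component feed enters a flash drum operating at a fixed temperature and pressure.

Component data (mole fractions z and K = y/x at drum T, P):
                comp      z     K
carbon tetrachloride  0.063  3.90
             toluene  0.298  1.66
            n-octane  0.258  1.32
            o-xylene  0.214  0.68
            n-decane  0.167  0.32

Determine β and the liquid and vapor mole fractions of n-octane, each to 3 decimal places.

β = 0.601, x_n-octane = 0.216, y_n-octane = 0.286

Let β = V/F and solve Σ zᵢ(Kᵢ−1)/(1+β(Kᵢ−1)) = 0.
Feasibility: ΣzᵢKᵢ = 1.280, Σzᵢ/Kᵢ = 1.228 — both > 1, two phases present.
Iterate (Newton) starting at β = 0.5:
  β = 0.500: g = 0.0400, g' = -0.390 → β = 0.603
  β = 0.603: g = -0.0009, g' = -0.411 → β = 0.601
Converged at β = 0.601.
Compositions from xᵢ = zᵢ/(1+β(Kᵢ−1)), yᵢ = Kᵢxᵢ:
  carbon tetrachloride: x = 0.023, y = 0.090
  toluene: x = 0.213, y = 0.354
  n-octane: x = 0.216, y = 0.286
  o-xylene: x = 0.265, y = 0.180
  n-decane: x = 0.282, y = 0.090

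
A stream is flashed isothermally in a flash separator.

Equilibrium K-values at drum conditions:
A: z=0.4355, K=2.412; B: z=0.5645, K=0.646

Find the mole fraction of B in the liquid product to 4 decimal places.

Material balance + equilibrium reduce to Σ zᵢ(Kᵢ−1)/(1+V/F(Kᵢ−1)) = 0.
Check two-phase: ΣzᵢKᵢ = 1.4151 > 1 and Σzᵢ/Kᵢ = 1.0544 > 1, so g(0) = 0.4151 > 0 and g(1) = -0.0544 < 0.
Newton iteration, V/F⁰ = 0.5:
  V/F = 0.5000: g = 0.11764, g' = -0.4028 → V/F = 0.7921
  V/F = 0.7921: g = 0.01258, g' = -0.3301 → V/F = 0.8302
  V/F = 0.8302: g = 0.00008, g' = -0.3259 → V/F = 0.8304
Converged at V/F = 0.8304.
Compositions from xᵢ = zᵢ/(1+V/F(Kᵢ−1)), yᵢ = Kᵢxᵢ:
  A: x = 0.2005, y = 0.4835
  B: x = 0.7995, y = 0.5165

x_B = 0.7995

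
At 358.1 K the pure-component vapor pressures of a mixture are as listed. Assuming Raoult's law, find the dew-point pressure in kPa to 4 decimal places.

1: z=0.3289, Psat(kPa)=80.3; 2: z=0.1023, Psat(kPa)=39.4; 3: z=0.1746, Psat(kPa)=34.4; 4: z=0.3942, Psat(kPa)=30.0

Pdew = 40.1479 kPa

At the dew point ψ → 1, so Σzᵢ/Kᵢ = 1 with Kᵢ = Pᵢˢᵃᵗ/P ⇒ 1/P = Σzᵢ/Pᵢˢᵃᵗ.
1/P = 0.3289/80.3 + 0.1023/39.4 + 0.1746/34.4 + 0.3942/30.0 = 0.0249079 ⇒ P = 40.1479 kPa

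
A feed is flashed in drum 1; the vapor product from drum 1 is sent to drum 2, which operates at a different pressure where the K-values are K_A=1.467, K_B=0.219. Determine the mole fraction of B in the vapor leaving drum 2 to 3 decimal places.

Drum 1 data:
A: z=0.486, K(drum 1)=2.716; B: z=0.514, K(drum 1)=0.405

y_B (drum 2) = 0.082

Drum 1:
Let ψ₁ = V/F and solve Σ zᵢ(Kᵢ−1)/(1+ψ₁(Kᵢ−1)) = 0.
Check two-phase: ΣzᵢKᵢ = 1.528 > 1 and Σzᵢ/Kᵢ = 1.448 > 1, so g(0) = 0.528 > 0 and g(1) = -0.448 < 0.
Newton iteration, ψ₁⁰ = 0.63:
  ψ₁ = 0.630: g = -0.0885, g' = -0.796 → ψ₁ = 0.519
  ψ₁ = 0.519: g = -0.0012, g' = -0.781 → ψ₁ = 0.517
Converged at ψ₁ = 0.517.
Drum-1 compositions:
  A: x = 0.257, y = 0.699
  B: x = 0.743, y = 0.301
Drum-2 feed = drum-1 vapor: z₂ = (0.6993, 0.3007).
Drum 2:
Let ψ₂ = V/F and solve Σ zᵢ(Kᵢ−1)/(1+ψ₂(Kᵢ−1)) = 0.
g(0) = ΣzᵢKᵢ − 1 = 0.092 and g(1) = 1 − Σzᵢ/Kᵢ = -0.850, so a root lies in (0, 1).
Binary case is linear: z₁(K₁−1)(1+ψ₂(K₂−1)) + z₂(K₂−1)(1+ψ₂(K₁−1)) = 0
⇒ ψ₂ = [z₁(K₁−1)+z₂(K₂−1)] / [−(K₁−1)(K₂−1)] = 0.0917/0.3647 = 0.251
  A: x = 0.626, y = 0.918
  B: x = 0.374, y = 0.082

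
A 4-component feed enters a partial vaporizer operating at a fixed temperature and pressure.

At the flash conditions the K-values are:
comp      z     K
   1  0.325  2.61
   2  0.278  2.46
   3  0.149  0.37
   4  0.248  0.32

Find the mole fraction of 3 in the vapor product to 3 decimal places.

Let ψ = V/F and solve Σ zᵢ(Kᵢ−1)/(1+ψ(Kᵢ−1)) = 0.
Check two-phase: ΣzᵢKᵢ = 1.667 > 1 and Σzᵢ/Kᵢ = 1.415 > 1, so g(0) = 0.667 > 0 and g(1) = -0.415 < 0.
Newton iteration, ψ⁰ = 0.5:
  ψ = 0.500: g = 0.1320, g' = -0.846 → ψ = 0.656
  ψ = 0.656: g = -0.0026, g' = -0.899 → ψ = 0.653
Converged at ψ = 0.653.
Compositions from xᵢ = zᵢ/(1+ψ(Kᵢ−1)), yᵢ = Kᵢxᵢ:
  1: x = 0.158, y = 0.413
  2: x = 0.142, y = 0.350
  3: x = 0.253, y = 0.094
  4: x = 0.446, y = 0.143

y_3 = 0.094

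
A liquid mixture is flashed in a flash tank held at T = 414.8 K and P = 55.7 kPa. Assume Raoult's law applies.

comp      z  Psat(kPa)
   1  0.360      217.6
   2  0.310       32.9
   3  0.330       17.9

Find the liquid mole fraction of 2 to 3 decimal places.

Raoult's law: Kᵢ = Pᵢˢᵃᵗ/P = Pᵢˢᵃᵗ/55.7.
  K_1 = 217.6/55.7 = 3.90664, K_2 = 32.9/55.7 = 0.59066, K_3 = 17.9/55.7 = 0.32136
Iterate (Newton) starting at V/F = 0.5:
  V/F = 0.500: g = -0.0720, g' = -0.936 → V/F = 0.423
  V/F = 0.423: g = 0.0017, g' = -0.987 → V/F = 0.425
Converged at V/F = 0.425.
Compositions from xᵢ = zᵢ/(1+V/F(Kᵢ−1)), yᵢ = Kᵢxᵢ:
  1: x = 0.161, y = 0.629
  2: x = 0.375, y = 0.222
  3: x = 0.464, y = 0.149

x_2 = 0.375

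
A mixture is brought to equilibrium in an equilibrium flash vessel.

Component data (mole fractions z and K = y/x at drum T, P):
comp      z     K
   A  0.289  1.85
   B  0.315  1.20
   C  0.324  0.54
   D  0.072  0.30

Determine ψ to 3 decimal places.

Rachford–Rice: g(ψ) = Σ zᵢ(Kᵢ−1)/(1+ψ(Kᵢ−1)) = 0.
Check two-phase: ΣzᵢKᵢ = 1.109 > 1 and Σzᵢ/Kᵢ = 1.259 > 1, so g(0) = 0.109 > 0 and g(1) = -0.259 < 0.
Newton iteration, ψ⁰ = 0.5:
  ψ = 0.500: g = -0.0414, g' = -0.312 → ψ = 0.367
  ψ = 0.367: g = -0.0013, g' = -0.295 → ψ = 0.363
Converged at ψ = 0.363.

ψ = 0.363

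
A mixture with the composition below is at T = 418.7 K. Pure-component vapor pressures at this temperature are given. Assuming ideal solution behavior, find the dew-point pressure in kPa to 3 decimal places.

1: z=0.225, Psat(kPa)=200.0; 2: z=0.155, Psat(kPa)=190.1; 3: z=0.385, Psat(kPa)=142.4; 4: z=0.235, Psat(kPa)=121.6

At the dew point ψ → 1, so Σzᵢ/Kᵢ = 1 with Kᵢ = Pᵢˢᵃᵗ/P ⇒ 1/P = Σzᵢ/Pᵢˢᵃᵗ.
1/P = 0.225/200.0 + 0.155/190.1 + 0.385/142.4 + 0.235/121.6 = 0.006577 ⇒ P = 152.055 kPa

Pdew = 152.055 kPa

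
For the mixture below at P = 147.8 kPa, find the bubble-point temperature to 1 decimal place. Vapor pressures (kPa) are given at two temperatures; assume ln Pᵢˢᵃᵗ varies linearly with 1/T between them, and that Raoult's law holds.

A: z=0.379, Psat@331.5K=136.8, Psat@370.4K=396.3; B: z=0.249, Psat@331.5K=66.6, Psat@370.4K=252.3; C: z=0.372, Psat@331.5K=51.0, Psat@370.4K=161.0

Bubble-point temperature: ΣzᵢPᵢˢᵃᵗ(T) = P. Interpolate ln Pᵢˢᵃᵗ = aᵢ + bᵢ/T.
  T = 331.5 K: ΣzᵢPᵢˢᵃᵗ = 87.40 kPa
  T = 370.4 K: ΣzᵢPᵢˢᵃᵗ = 272.91 kPa
  T = 350.9 K: ΣzᵢPᵢˢᵃᵗ = 158.94 kPa
  T = 341.2 K: ΣzᵢPᵢˢᵃᵗ = 118.83 kPa
  T = 346.0 K: ΣzᵢPᵢˢᵃᵗ = 137.49 kPa
  T = 348.4 K: ΣzᵢPᵢˢᵃᵗ = 147.68 kPa
Interpolating between 348.4 K and 350.9 K gives T ≈ 348.4 K.

T = 348.4 K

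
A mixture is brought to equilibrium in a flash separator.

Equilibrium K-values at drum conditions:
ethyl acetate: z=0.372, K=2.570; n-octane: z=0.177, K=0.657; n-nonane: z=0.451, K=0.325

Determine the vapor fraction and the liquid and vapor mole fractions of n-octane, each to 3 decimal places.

ψ = 0.233, x_n-octane = 0.192, y_n-octane = 0.126

Let ψ = V/F and solve Σ zᵢ(Kᵢ−1)/(1+ψ(Kᵢ−1)) = 0.
Feasibility: ΣzᵢKᵢ = 1.219, Σzᵢ/Kᵢ = 1.802 — both > 1, two phases present.
Iterate (Newton) starting at ψ = 0.5:
  ψ = 0.500: g = -0.2056, g' = -0.786 → ψ = 0.239
  ψ = 0.239: g = -0.0041, g' = -0.802 → ψ = 0.233
Converged at ψ = 0.233.
Compositions from xᵢ = zᵢ/(1+ψ(Kᵢ−1)), yᵢ = Kᵢxᵢ:
  ethyl acetate: x = 0.272, y = 0.700
  n-octane: x = 0.192, y = 0.126
  n-nonane: x = 0.535, y = 0.174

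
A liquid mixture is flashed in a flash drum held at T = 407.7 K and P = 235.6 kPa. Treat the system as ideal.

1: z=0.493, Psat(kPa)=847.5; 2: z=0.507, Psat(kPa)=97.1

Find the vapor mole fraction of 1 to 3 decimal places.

y_1 = 0.664

Raoult's law: Kᵢ = Pᵢˢᵃᵗ/P = Pᵢˢᵃᵗ/235.6.
  K_1 = 847.5/235.6 = 3.59720, K_2 = 97.1/235.6 = 0.41214
Binary case is linear: z₁(K₁−1)(1+V/F(K₂−1)) + z₂(K₂−1)(1+V/F(K₁−1)) = 0
⇒ V/F = [z₁(K₁−1)+z₂(K₂−1)] / [−(K₁−1)(K₂−1)] = 0.9824/1.5268 = 0.643
Compositions from xᵢ = zᵢ/(1+V/F(Kᵢ−1)), yᵢ = Kᵢxᵢ:
  1: x = 0.185, y = 0.664
  2: x = 0.815, y = 0.336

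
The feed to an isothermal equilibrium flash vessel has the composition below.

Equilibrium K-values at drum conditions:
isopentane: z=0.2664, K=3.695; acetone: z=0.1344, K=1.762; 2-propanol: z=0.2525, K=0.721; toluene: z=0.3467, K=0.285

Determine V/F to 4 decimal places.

V/F = 0.3971

Material balance + equilibrium reduce to Σ zᵢ(Kᵢ−1)/(1+V/F(Kᵢ−1)) = 0.
g(0) = ΣzᵢKᵢ − 1 = 0.5020 and g(1) = 1 − Σzᵢ/Kᵢ = -0.7151, so a root lies in (0, 1).
Iterate (Newton) starting at V/F = 0.5:
  V/F = 0.5000: g = -0.08770, g' = -0.8479 → V/F = 0.3966
  V/F = 0.3966: g = 0.00048, g' = -0.8683 → V/F = 0.3971
Converged at V/F = 0.3971.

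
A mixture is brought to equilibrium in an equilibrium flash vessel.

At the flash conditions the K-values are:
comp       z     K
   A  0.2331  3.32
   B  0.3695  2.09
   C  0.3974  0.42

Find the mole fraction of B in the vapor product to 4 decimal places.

Newton iteration, ψ⁰ = 0.31:
  ψ = 0.3100: g = 0.33458, g' = -0.8685 → ψ = 0.6952
  ψ = 0.6952: g = 0.04984, g' = -0.7012 → ψ = 0.7663
  ψ = 0.7663: g = -0.00078, g' = -0.7261 → ψ = 0.7653
Converged at ψ = 0.7653.
Compositions from xᵢ = zᵢ/(1+ψ(Kᵢ−1)), yᵢ = Kᵢxᵢ:
  A: x = 0.0840, y = 0.2788
  B: x = 0.2015, y = 0.4210
  C: x = 0.7146, y = 0.3001

y_B = 0.4210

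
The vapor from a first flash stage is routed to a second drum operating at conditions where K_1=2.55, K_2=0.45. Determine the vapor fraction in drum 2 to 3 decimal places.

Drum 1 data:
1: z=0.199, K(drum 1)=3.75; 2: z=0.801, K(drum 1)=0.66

Drum 1:
Rachford–Rice: g(ψ₁) = Σ zᵢ(Kᵢ−1)/(1+ψ₁(Kᵢ−1)) = 0.
Feasibility: ΣzᵢKᵢ = 1.275, Σzᵢ/Kᵢ = 1.267 — both > 1, two phases present.
Binary case is linear: z₁(K₁−1)(1+ψ₁(K₂−1)) + z₂(K₂−1)(1+ψ₁(K₁−1)) = 0
⇒ ψ₁ = [z₁(K₁−1)+z₂(K₂−1)] / [−(K₁−1)(K₂−1)] = 0.2749/0.9350 = 0.294
Drum-1 compositions:
  1: x = 0.110, y = 0.413
  2: x = 0.890, y = 0.587
Drum-2 feed = drum-1 vapor: z₂ = (0.4126, 0.5874).
Drum 2:
Binary case is linear: z₁(K₁−1)(1+ψ₂(K₂−1)) + z₂(K₂−1)(1+ψ₂(K₁−1)) = 0
⇒ ψ₂ = [z₁(K₁−1)+z₂(K₂−1)] / [−(K₁−1)(K₂−1)] = 0.3165/0.8525 = 0.371
  1: x = 0.262, y = 0.668
  2: x = 0.738, y = 0.332

V/F (drum 2) = 0.371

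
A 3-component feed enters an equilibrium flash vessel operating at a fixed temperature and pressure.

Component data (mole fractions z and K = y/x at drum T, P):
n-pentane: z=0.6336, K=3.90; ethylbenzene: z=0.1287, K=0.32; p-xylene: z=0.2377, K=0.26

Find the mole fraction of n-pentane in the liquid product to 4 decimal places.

Rachford–Rice: g(β) = Σ zᵢ(Kᵢ−1)/(1+β(Kᵢ−1)) = 0.
Feasibility: ΣzᵢKᵢ = 2.5740, Σzᵢ/Kᵢ = 1.4789 — both > 1, two phases present.
Newton–Raphson from β = 0.5:
  β = 0.5000: g = 0.33817, g' = -1.3523 → β = 0.7501
  β = 0.7501: g = 0.00474, g' = -1.4339 → β = 0.7534
Converged at β = 0.7534.
Compositions from xᵢ = zᵢ/(1+β(Kᵢ−1)), yᵢ = Kᵢxᵢ:
  n-pentane: x = 0.1989, y = 0.7759
  ethylbenzene: x = 0.2639, y = 0.0844
  p-xylene: x = 0.5372, y = 0.1397

x_n-pentane = 0.1989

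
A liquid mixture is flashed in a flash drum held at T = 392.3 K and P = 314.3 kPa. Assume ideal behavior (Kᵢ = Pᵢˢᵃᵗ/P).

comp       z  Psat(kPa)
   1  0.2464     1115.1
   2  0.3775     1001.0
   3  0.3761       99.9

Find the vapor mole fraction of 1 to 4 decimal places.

Raoult's law: Kᵢ = Pᵢˢᵃᵗ/P = Pᵢˢᵃᵗ/314.3.
  K_1 = 1115.1/314.3 = 3.547884, K_2 = 1001.0/314.3 = 3.184855, K_3 = 99.9/314.3 = 0.317849
Newton iteration, ψ⁰ = 0.5:
  ψ = 0.5000: g = 0.28090, g' = -1.1240 → ψ = 0.7499
  ψ = 0.7499: g = 0.00304, g' = -1.1812 → ψ = 0.7525
Converged at ψ = 0.7525.
Compositions from xᵢ = zᵢ/(1+ψ(Kᵢ−1)), yᵢ = Kᵢxᵢ:
  1: x = 0.0845, y = 0.2997
  2: x = 0.1428, y = 0.4547
  3: x = 0.7728, y = 0.2456

y_1 = 0.2997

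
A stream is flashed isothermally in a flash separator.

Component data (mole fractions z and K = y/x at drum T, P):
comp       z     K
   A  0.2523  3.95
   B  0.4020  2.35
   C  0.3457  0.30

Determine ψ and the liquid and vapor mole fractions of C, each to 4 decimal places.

Material balance + equilibrium reduce to Σ zᵢ(Kᵢ−1)/(1+ψ(Kᵢ−1)) = 0.
g(0) = ΣzᵢKᵢ − 1 = 1.0450 and g(1) = 1 − Σzᵢ/Kᵢ = -0.3873, so a root lies in (0, 1).
Iterate (Newton) starting at ψ = 0.36:
  ψ = 0.3600: g = 0.40265, g' = -1.1509 → ψ = 0.7098
  ψ = 0.7098: g = 0.03670, g' = -1.0896 → ψ = 0.7435
  ψ = 0.7435: g = -0.00072, g' = -1.1344 → ψ = 0.7429
Converged at ψ = 0.7429.
Compositions from xᵢ = zᵢ/(1+ψ(Kᵢ−1)), yᵢ = Kᵢxᵢ:
  A: x = 0.0791, y = 0.3123
  B: x = 0.2007, y = 0.4717
  C: x = 0.7202, y = 0.2161

ψ = 0.7429, x_C = 0.7202, y_C = 0.2161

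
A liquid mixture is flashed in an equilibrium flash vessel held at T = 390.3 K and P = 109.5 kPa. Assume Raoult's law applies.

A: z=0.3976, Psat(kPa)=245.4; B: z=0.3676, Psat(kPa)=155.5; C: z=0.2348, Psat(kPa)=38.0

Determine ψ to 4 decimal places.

ψ = 0.8635

Raoult's law: Kᵢ = Pᵢˢᵃᵗ/P = Pᵢˢᵃᵗ/109.5.
  K_A = 245.4/109.5 = 2.241096, K_B = 155.5/109.5 = 1.420091, K_C = 38.0/109.5 = 0.347032
Newton–Raphson from ψ = 0.5:
  ψ = 0.5000: g = 0.20448, g' = -0.4982 → ψ = 0.9104
  ψ = 0.9104: g = -0.03471, g' = -0.7778 → ψ = 0.8658
  ψ = 0.8658: g = -0.00164, g' = -0.7071 → ψ = 0.8635
Converged at ψ = 0.8635.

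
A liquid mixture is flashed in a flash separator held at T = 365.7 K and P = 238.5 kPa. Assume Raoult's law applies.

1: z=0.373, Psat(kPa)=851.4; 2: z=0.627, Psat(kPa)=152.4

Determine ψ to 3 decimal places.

Raoult's law: Kᵢ = Pᵢˢᵃᵗ/P = Pᵢˢᵃᵗ/238.5.
  K_1 = 851.4/238.5 = 3.56981, K_2 = 152.4/238.5 = 0.63899
Let ψ = V/F and solve Σ zᵢ(Kᵢ−1)/(1+ψ(Kᵢ−1)) = 0.
g(0) = ΣzᵢKᵢ − 1 = 0.732 and g(1) = 1 − Σzᵢ/Kᵢ = -0.086, so a root lies in (0, 1).
Binary case is linear: z₁(K₁−1)(1+ψ(K₂−1)) + z₂(K₂−1)(1+ψ(K₁−1)) = 0
⇒ ψ = [z₁(K₁−1)+z₂(K₂−1)] / [−(K₁−1)(K₂−1)] = 0.7322/0.9277 = 0.789

ψ = 0.789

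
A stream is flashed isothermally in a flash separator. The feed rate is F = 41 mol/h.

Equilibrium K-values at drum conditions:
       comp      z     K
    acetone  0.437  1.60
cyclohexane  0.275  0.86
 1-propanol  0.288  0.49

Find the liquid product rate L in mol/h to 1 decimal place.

L = 27.1 mol/h

Material balance + equilibrium reduce to Σ zᵢ(Kᵢ−1)/(1+ψ(Kᵢ−1)) = 0.
g(0) = ΣzᵢKᵢ − 1 = 0.077 and g(1) = 1 − Σzᵢ/Kᵢ = -0.181, so a root lies in (0, 1).
Newton iteration, ψ⁰ = 0.5:
  ψ = 0.500: g = -0.0369, g' = -0.234 → ψ = 0.343
  ψ = 0.343: g = -0.0009, g' = -0.224 → ψ = 0.338
Converged at ψ = 0.338.
Then V = ψ·F = 0.3385·41 = 13.9 mol/h and L = F − V = 27.1 mol/h.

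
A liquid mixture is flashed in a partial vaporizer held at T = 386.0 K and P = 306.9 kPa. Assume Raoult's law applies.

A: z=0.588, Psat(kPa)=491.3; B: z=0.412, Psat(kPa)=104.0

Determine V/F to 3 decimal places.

V/F = 0.204

Raoult's law: Kᵢ = Pᵢˢᵃᵗ/P = Pᵢˢᵃᵗ/306.9.
  K_A = 491.3/306.9 = 1.60085, K_B = 104.0/306.9 = 0.33887
Binary case is linear: z₁(K₁−1)(1+V/F(K₂−1)) + z₂(K₂−1)(1+V/F(K₁−1)) = 0
⇒ V/F = [z₁(K₁−1)+z₂(K₂−1)] / [−(K₁−1)(K₂−1)] = 0.0809/0.3972 = 0.204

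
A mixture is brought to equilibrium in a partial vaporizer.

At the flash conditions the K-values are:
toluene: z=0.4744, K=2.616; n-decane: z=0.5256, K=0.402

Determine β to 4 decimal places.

β = 0.4681

Let β = V/F and solve Σ zᵢ(Kᵢ−1)/(1+β(Kᵢ−1)) = 0.
Check two-phase: ΣzᵢKᵢ = 1.4523 > 1 and Σzᵢ/Kᵢ = 1.4888 > 1, so g(0) = 0.4523 > 0 and g(1) = -0.4888 < 0.
Newton iteration, β⁰ = 0.5:
  β = 0.5000: g = -0.02435, g' = -0.7615 → β = 0.4680
  β = 0.4680: g = 0.00003, g' = -0.7641 → β = 0.4681
Converged at β = 0.4681.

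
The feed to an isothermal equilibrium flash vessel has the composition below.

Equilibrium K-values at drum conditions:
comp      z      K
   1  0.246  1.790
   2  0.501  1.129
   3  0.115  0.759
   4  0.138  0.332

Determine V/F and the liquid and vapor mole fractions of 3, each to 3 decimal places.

V/F = 0.621, x_3 = 0.135, y_3 = 0.103

Rachford–Rice: g(V/F) = Σ zᵢ(Kᵢ−1)/(1+V/F(Kᵢ−1)) = 0.
Check two-phase: ΣzᵢKᵢ = 1.139 > 1 and Σzᵢ/Kᵢ = 1.148 > 1, so g(0) = 0.139 > 0 and g(1) = -0.148 < 0.
Newton iteration, V/F⁰ = 0.31:
  V/F = 0.310: g = 0.0720, g' = -0.213 → V/F = 0.649
  V/F = 0.649: g = -0.0075, g' = -0.275 → V/F = 0.622
  V/F = 0.622: g = -0.0001, g' = -0.266 → V/F = 0.621
Converged at V/F = 0.621.
Compositions from xᵢ = zᵢ/(1+V/F(Kᵢ−1)), yᵢ = Kᵢxᵢ:
  1: x = 0.165, y = 0.295
  2: x = 0.464, y = 0.524
  3: x = 0.135, y = 0.103
  4: x = 0.236, y = 0.078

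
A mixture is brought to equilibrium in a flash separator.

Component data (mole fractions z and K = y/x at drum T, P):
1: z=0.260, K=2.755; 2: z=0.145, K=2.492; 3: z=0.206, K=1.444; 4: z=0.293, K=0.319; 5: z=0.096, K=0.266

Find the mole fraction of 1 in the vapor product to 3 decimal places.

Material balance + equilibrium reduce to Σ zᵢ(Kᵢ−1)/(1+V/F(Kᵢ−1)) = 0.
Check two-phase: ΣzᵢKᵢ = 1.494 > 1 and Σzᵢ/Kᵢ = 1.575 > 1, so g(0) = 0.494 > 0 and g(1) = -0.575 < 0.
Newton–Raphson from V/F = 0.56:
  V/F = 0.560: g = -0.0209, g' = -0.830 → V/F = 0.535
Converged at V/F = 0.535.
Compositions from xᵢ = zᵢ/(1+V/F(Kᵢ−1)), yᵢ = Kᵢxᵢ:
  1: x = 0.134, y = 0.370
  2: x = 0.081, y = 0.201
  3: x = 0.166, y = 0.240
  4: x = 0.461, y = 0.147
  5: x = 0.158, y = 0.042

y_1 = 0.370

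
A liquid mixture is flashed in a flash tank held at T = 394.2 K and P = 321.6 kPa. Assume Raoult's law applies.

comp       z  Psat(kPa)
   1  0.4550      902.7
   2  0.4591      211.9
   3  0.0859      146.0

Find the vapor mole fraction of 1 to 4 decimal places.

y_1 = 0.4904

Raoult's law: Kᵢ = Pᵢˢᵃᵗ/P = Pᵢˢᵃᵗ/321.6.
  K_1 = 902.7/321.6 = 2.806903, K_2 = 211.9/321.6 = 0.658893, K_3 = 146.0/321.6 = 0.453980
Rachford–Rice: g(V/F) = Σ zᵢ(Kᵢ−1)/(1+V/F(Kᵢ−1)) = 0.
Check two-phase: ΣzᵢKᵢ = 1.6186 > 1 and Σzᵢ/Kᵢ = 1.0481 > 1, so g(0) = 0.6186 > 0 and g(1) = -0.0481 < 0.
Iterate (Newton) starting at V/F = 0.5:
  V/F = 0.5000: g = 0.17860, g' = -0.5361 → V/F = 0.8331
  V/F = 0.8331: g = 0.02332, g' = -0.4271 → V/F = 0.8877
  V/F = 0.8877: g = 0.00007, g' = -0.4254 → V/F = 0.8879
Converged at V/F = 0.8879.
Compositions from xᵢ = zᵢ/(1+V/F(Kᵢ−1)), yᵢ = Kᵢxᵢ:
  1: x = 0.1747, y = 0.4904
  2: x = 0.6586, y = 0.4339
  3: x = 0.1667, y = 0.0757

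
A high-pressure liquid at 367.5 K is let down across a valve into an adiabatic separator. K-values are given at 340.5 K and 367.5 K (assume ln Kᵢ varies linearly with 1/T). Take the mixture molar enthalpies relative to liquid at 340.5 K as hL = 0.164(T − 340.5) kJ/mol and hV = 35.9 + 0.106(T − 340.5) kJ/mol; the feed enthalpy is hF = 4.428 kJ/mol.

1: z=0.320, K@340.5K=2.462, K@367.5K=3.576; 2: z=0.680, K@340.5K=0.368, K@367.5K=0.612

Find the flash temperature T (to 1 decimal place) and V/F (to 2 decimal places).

T = 344.3 K, V/F = 0.11

Adiabatic flash: solve Rachford–Rice at each trial T, then check hF = ψ·hV(T) + (1−ψ)·hL(T).
  T = 340.5 K: K = (2.462, 0.368), RR gives ψ = 0.041, H_out = 1.480 kJ/mol
  T = 367.5 K: K = (3.576, 0.612), RR gives ψ = 0.561, H_out = 23.681 kJ/mol
  T = 354.0 K: K = (2.988, 0.479), RR gives ψ = 0.272, H_out = 11.781 kJ/mol
  T = 347.2 K: K = (2.716, 0.421), RR gives ψ = 0.156, H_out = 6.636 kJ/mol
  T = 343.9 K: K = (2.589, 0.394), RR gives ψ = 0.100, H_out = 4.132 kJ/mol
  T = 345.5 K: K = (2.650, 0.407), RR gives ψ = 0.127, H_out = 5.352 kJ/mol
Linear interpolation between T = 343.9 (H_out = 4.132) and T = 345.5 (H_out = 5.352) on hF = 4.428 gives T ≈ 344.3 K, at which ψ = 0.11.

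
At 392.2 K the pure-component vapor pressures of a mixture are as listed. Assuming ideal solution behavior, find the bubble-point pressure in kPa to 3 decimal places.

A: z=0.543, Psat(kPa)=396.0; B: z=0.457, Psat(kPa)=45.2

Pbub = 235.684 kPa

At the bubble point ψ → 0, so ΣzᵢKᵢ = 1 with Kᵢ = Pᵢˢᵃᵗ/P ⇒ P = ΣzᵢPᵢˢᵃᵗ.
P = 0.543·396.0 + 0.457·45.2 = 235.684 kPa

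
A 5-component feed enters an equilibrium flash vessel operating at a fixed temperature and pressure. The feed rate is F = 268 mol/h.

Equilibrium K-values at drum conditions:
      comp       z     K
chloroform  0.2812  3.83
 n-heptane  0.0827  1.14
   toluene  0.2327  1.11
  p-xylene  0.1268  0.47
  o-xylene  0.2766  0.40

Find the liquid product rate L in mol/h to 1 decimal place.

L = 119.1 mol/h

Newton–Raphson from ψ = 0.5:
  ψ = 0.5000: g = 0.03609, g' = -0.6592 → ψ = 0.5547
  ψ = 0.5547: g = 0.00058, g' = -0.6401 → ψ = 0.5556
Converged at ψ = 0.5556.
Then V = ψ·F = 0.5556·268 = 148.9 mol/h and L = F − V = 119.1 mol/h.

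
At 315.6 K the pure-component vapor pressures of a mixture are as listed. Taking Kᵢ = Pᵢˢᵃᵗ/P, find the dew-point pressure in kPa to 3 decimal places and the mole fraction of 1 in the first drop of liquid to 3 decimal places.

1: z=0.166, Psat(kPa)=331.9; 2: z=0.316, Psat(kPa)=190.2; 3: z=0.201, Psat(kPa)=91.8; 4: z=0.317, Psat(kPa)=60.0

Pdew = 103.794 kPa, x_1 = 0.052

At the dew point ψ → 1, so Σzᵢ/Kᵢ = 1 with Kᵢ = Pᵢˢᵃᵗ/P ⇒ 1/P = Σzᵢ/Pᵢˢᵃᵗ.
1/P = 0.166/331.9 + 0.316/190.2 + 0.201/91.8 + 0.317/60.0 = 0.009634 ⇒ P = 103.794 kPa
xᵢ = zᵢP/Pᵢˢᵃᵗ ⇒ x_1 = 0.166·103.794/331.9 = 0.052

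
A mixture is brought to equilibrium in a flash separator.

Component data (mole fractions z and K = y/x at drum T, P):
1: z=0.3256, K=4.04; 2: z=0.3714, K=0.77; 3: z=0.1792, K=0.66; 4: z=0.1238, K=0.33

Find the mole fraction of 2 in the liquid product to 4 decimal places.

Let β = V/F and solve Σ zᵢ(Kᵢ−1)/(1+β(Kᵢ−1)) = 0.
g(0) = ΣzᵢKᵢ − 1 = 0.7605 and g(1) = 1 − Σzᵢ/Kᵢ = -0.2096, so a root lies in (0, 1).
Iterate (Newton) starting at β = 0.37:
  β = 0.3700: g = 0.19249, g' = -0.8153 → β = 0.6061
  β = 0.6061: g = 0.03256, g' = -0.5894 → β = 0.6613
  β = 0.6613: g = 0.00050, g' = -0.5730 → β = 0.6622
Converged at β = 0.6622.
Compositions from xᵢ = zᵢ/(1+β(Kᵢ−1)), yᵢ = Kᵢxᵢ:
  1: x = 0.1081, y = 0.4366
  2: x = 0.4381, y = 0.3374
  3: x = 0.2313, y = 0.1526
  4: x = 0.2225, y = 0.0734

x_2 = 0.4381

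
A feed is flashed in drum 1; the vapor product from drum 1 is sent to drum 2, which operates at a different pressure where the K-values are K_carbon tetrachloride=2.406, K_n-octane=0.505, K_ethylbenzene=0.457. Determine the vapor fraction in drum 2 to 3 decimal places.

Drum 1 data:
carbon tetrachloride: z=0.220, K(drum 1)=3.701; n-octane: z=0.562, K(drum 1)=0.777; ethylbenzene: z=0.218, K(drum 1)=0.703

Drum 1:
Newton–Raphson from ψ₁ = 0.5:
  ψ₁ = 0.500: g = 0.0357, g' = -0.352 → ψ₁ = 0.601
  ψ₁ = 0.601: g = 0.0029, g' = -0.299 → ψ₁ = 0.611
Converged at ψ₁ = 0.611.
Drum-1 compositions:
  carbon tetrachloride: x = 0.083, y = 0.307
  n-octane: x = 0.651, y = 0.506
  ethylbenzene: x = 0.266, y = 0.187
Drum-2 feed = drum-1 vapor: z₂ = (0.3072, 0.5056, 0.1872).
Drum 2:
Rachford–Rice: g(ψ₂) = Σ zᵢ(Kᵢ−1)/(1+ψ₂(Kᵢ−1)) = 0.
g(0) = ΣzᵢKᵢ − 1 = 0.080 and g(1) = 1 − Σzᵢ/Kᵢ = -0.538, so a root lies in (0, 1).
Newton–Raphson from ψ₂ = 0.46:
  ψ₂ = 0.460: g = -0.1973, g' = -0.530 → ψ₂ = 0.088
  ψ₂ = 0.088: g = 0.0162, g' = -0.678 → ψ₂ = 0.112
Converged at ψ₂ = 0.112.
  carbon tetrachloride: x = 0.265, y = 0.639
  n-octane: x = 0.535, y = 0.270
  ethylbenzene: x = 0.199, y = 0.091

V/F (drum 2) = 0.112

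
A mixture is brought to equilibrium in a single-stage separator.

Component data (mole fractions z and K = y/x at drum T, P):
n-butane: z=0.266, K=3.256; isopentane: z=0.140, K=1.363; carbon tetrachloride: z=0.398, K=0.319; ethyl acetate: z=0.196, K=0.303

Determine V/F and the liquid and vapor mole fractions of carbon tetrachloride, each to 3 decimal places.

V/F = 0.189, x_carbon tetrachloride = 0.457, y_carbon tetrachloride = 0.146

Material balance + equilibrium reduce to Σ zᵢ(Kᵢ−1)/(1+V/F(Kᵢ−1)) = 0.
Check two-phase: ΣzᵢKᵢ = 1.243 > 1 and Σzᵢ/Kᵢ = 2.079 > 1, so g(0) = 0.243 > 0 and g(1) = -1.079 < 0.
Newton iteration, V/F⁰ = 0.5:
  V/F = 0.500: g = -0.2957, g' = -0.961 → V/F = 0.192
  V/F = 0.192: g = -0.0036, g' = -1.046 → V/F = 0.189
Converged at V/F = 0.189.
Compositions from xᵢ = zᵢ/(1+V/F(Kᵢ−1)), yᵢ = Kᵢxᵢ:
  n-butane: x = 0.187, y = 0.607
  isopentane: x = 0.131, y = 0.179
  carbon tetrachloride: x = 0.457, y = 0.146
  ethyl acetate: x = 0.226, y = 0.068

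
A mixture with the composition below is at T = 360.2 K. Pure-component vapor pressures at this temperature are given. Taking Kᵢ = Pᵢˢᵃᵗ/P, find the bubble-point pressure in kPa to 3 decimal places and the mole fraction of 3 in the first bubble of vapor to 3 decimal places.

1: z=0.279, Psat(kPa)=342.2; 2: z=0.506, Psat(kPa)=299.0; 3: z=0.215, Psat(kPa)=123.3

Pbub = 273.277 kPa, y_3 = 0.097

At the bubble point ψ → 0, so ΣzᵢKᵢ = 1 with Kᵢ = Pᵢˢᵃᵗ/P ⇒ P = ΣzᵢPᵢˢᵃᵗ.
P = 0.279·342.2 + 0.506·299.0 + 0.215·123.3 = 273.277 kPa
yᵢ = zᵢPᵢˢᵃᵗ/P ⇒ y_3 = 0.215·123.3/273.277 = 0.097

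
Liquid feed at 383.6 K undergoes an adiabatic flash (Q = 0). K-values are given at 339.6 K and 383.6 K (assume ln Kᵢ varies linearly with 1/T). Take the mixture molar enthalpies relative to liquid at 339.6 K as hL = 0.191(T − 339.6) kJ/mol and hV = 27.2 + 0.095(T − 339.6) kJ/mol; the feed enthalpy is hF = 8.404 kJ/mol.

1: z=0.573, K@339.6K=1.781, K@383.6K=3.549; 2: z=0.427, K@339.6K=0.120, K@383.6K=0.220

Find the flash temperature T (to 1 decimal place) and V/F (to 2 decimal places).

T = 347.9 K, V/F = 0.26

Adiabatic flash: solve Rachford–Rice at each trial T, then check hF = ψ·hV(T) + (1−ψ)·hL(T).
  T = 339.6 K: K = (1.781, 0.120), RR gives ψ = 0.104, H_out = 2.840 kJ/mol
  T = 383.6 K: K = (3.549, 0.220), RR gives ψ = 0.567, H_out = 21.434 kJ/mol
  T = 361.6 K: K = (2.567, 0.166), RR gives ψ = 0.414, H_out = 14.594 kJ/mol
  T = 350.6 K: K = (2.151, 0.142), RR gives ψ = 0.296, H_out = 9.852 kJ/mol
  T = 345.1 K: K = (1.960, 0.131), RR gives ψ = 0.214, H_out = 6.766 kJ/mol
  T = 347.9 K: K = (2.056, 0.136), RR gives ψ = 0.259, H_out = 8.418 kJ/mol
  T = 346.5 K: K = (2.007, 0.133), RR gives ψ = 0.237, H_out = 7.615 kJ/mol
Linear interpolation between T = 346.5 (H_out = 7.615) and T = 347.9 (H_out = 8.418) on hF = 8.404 gives T ≈ 347.9 K, at which ψ = 0.26.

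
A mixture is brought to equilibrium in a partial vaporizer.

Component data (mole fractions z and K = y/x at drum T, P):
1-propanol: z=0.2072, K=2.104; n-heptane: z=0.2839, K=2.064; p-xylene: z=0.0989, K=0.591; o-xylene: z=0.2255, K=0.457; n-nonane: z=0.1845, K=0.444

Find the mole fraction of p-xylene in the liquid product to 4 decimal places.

x_p-xylene = 0.1223

Newton–Raphson from ψ = 0.5:
  ψ = 0.5000: g = -0.01645, g' = -0.5026 → ψ = 0.4673
Converged at ψ = 0.4673.
Compositions from xᵢ = zᵢ/(1+ψ(Kᵢ−1)), yᵢ = Kᵢxᵢ:
  1-propanol: x = 0.1367, y = 0.2876
  n-heptane: x = 0.1896, y = 0.3914
  p-xylene: x = 0.1223, y = 0.0723
  o-xylene: x = 0.3022, y = 0.1381
  n-nonane: x = 0.2493, y = 0.1107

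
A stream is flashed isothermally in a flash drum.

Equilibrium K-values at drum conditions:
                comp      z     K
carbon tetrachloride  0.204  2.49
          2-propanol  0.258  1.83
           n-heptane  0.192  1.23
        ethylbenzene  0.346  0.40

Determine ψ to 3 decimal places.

Rachford–Rice: g(ψ) = Σ zᵢ(Kᵢ−1)/(1+ψ(Kᵢ−1)) = 0.
Feasibility: ΣzᵢKᵢ = 1.355, Σzᵢ/Kᵢ = 1.244 — both > 1, two phases present.
Iterate (Newton) starting at ψ = 0.5:
  ψ = 0.500: g = 0.0686, g' = -0.500 → ψ = 0.637
  ψ = 0.637: g = -0.0016, g' = -0.529 → ψ = 0.634
Converged at ψ = 0.634.

ψ = 0.634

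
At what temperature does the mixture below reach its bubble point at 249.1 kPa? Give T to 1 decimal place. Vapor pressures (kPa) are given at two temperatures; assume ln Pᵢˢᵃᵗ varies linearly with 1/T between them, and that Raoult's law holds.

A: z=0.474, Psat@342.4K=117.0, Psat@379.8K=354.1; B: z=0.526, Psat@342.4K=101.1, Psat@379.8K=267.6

T = 371.5 K

Bubble-point temperature: ΣzᵢPᵢˢᵃᵗ(T) = P. Interpolate ln Pᵢˢᵃᵗ = aᵢ + bᵢ/T.
  T = 342.4 K: ΣzᵢPᵢˢᵃᵗ = 108.64 kPa
  T = 379.8 K: ΣzᵢPᵢˢᵃᵗ = 308.60 kPa
  T = 361.1 K: ΣzᵢPᵢˢᵃᵗ = 188.01 kPa
  T = 370.5 K: ΣzᵢPᵢˢᵃᵗ = 242.68 kPa
  T = 375.1 K: ΣzᵢPᵢˢᵃᵗ = 273.71 kPa
  T = 372.8 K: ΣzᵢPᵢˢᵃᵗ = 257.82 kPa
Interpolating between 370.5 K and 372.8 K gives T ≈ 371.5 K.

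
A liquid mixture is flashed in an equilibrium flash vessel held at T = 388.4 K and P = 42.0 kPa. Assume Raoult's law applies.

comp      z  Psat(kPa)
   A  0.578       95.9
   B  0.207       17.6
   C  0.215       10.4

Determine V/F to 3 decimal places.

V/F = 0.528

Raoult's law: Kᵢ = Pᵢˢᵃᵗ/P = Pᵢˢᵃᵗ/42.0.
  K_A = 95.9/42.0 = 2.28333, K_B = 17.6/42.0 = 0.41905, K_C = 10.4/42.0 = 0.24762
Material balance + equilibrium reduce to Σ zᵢ(Kᵢ−1)/(1+V/F(Kᵢ−1)) = 0.
Check two-phase: ΣzᵢKᵢ = 1.460 > 1 and Σzᵢ/Kᵢ = 1.615 > 1, so g(0) = 0.460 > 0 and g(1) = -0.615 < 0.
Newton–Raphson from V/F = 0.54:
  V/F = 0.540: g = -0.0095, g' = -0.826 → V/F = 0.528
Converged at V/F = 0.528.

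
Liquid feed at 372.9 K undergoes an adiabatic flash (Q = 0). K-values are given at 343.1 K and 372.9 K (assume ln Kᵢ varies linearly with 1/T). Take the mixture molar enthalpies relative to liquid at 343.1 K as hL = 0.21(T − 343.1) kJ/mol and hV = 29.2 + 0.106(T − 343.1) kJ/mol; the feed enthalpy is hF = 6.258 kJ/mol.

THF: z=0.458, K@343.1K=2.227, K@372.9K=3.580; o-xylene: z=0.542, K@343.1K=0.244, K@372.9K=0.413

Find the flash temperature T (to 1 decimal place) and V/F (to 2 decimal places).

T = 345.2 K, V/F = 0.20

Adiabatic flash: solve Rachford–Rice at each trial T, then check hF = ψ·hV(T) + (1−ψ)·hL(T).
  T = 343.1 K: K = (2.227, 0.244), RR gives ψ = 0.164, H_out = 4.791 kJ/mol
  T = 372.9 K: K = (3.580, 0.413), RR gives ψ = 0.570, H_out = 21.140 kJ/mol
  T = 358.0 K: K = (2.852, 0.321), RR gives ψ = 0.382, H_out = 13.684 kJ/mol
  T = 350.6 K: K = (2.529, 0.281), RR gives ψ = 0.282, H_out = 9.600 kJ/mol
  T = 346.9 K: K = (2.377, 0.262), RR gives ψ = 0.227, H_out = 7.340 kJ/mol
  T = 345.0 K: K = (2.301, 0.253), RR gives ψ = 0.197, H_out = 6.099 kJ/mol
Linear interpolation between T = 345.0 (H_out = 6.099) and T = 346.9 (H_out = 7.340) on hF = 6.258 gives T ≈ 345.2 K, at which ψ = 0.20.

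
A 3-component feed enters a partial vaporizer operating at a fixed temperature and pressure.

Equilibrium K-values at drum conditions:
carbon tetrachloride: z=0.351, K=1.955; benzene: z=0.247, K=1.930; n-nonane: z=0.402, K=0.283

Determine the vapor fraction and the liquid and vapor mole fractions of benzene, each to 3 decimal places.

Newton iteration, ψ⁰ = 0.65:
  ψ = 0.650: g = -0.1898, g' = -0.930 → ψ = 0.446
  ψ = 0.446: g = -0.0262, g' = -0.711 → ψ = 0.409
  ψ = 0.409: g = -0.0004, g' = -0.691 → ψ = 0.408
Converged at ψ = 0.408.
Compositions from xᵢ = zᵢ/(1+ψ(Kᵢ−1)), yᵢ = Kᵢxᵢ:
  carbon tetrachloride: x = 0.253, y = 0.494
  benzene: x = 0.179, y = 0.345
  n-nonane: x = 0.568, y = 0.161

ψ = 0.408, x_benzene = 0.179, y_benzene = 0.345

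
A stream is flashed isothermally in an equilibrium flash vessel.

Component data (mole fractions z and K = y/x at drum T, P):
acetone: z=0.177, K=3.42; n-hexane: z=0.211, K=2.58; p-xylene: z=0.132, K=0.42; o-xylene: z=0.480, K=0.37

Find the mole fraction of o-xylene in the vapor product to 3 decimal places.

Material balance + equilibrium reduce to Σ zᵢ(Kᵢ−1)/(1+V/F(Kᵢ−1)) = 0.
g(0) = ΣzᵢKᵢ − 1 = 0.383 and g(1) = 1 − Σzᵢ/Kᵢ = -0.745, so a root lies in (0, 1).
Iterate (Newton) starting at V/F = 0.5:
  V/F = 0.500: g = -0.1692, g' = -0.871 → V/F = 0.306
  V/F = 0.306: g = 0.0035, g' = -0.940 → V/F = 0.309
Converged at V/F = 0.309.
Compositions from xᵢ = zᵢ/(1+V/F(Kᵢ−1)), yᵢ = Kᵢxᵢ:
  acetone: x = 0.101, y = 0.346
  n-hexane: x = 0.142, y = 0.366
  p-xylene: x = 0.161, y = 0.068
  o-xylene: x = 0.596, y = 0.221

y_o-xylene = 0.221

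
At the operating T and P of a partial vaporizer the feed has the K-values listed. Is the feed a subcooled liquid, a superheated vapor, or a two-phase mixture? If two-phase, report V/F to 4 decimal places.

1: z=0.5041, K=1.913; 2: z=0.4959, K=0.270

ΣzᵢKᵢ = 1.0982; Σzᵢ/Kᵢ = 2.1002.
Both exceed 1, so a two-phase solution exists.
Material balance + equilibrium reduce to Σ zᵢ(Kᵢ−1)/(1+ψ(Kᵢ−1)) = 0.
Binary case is linear: z₁(K₁−1)(1+ψ(K₂−1)) + z₂(K₂−1)(1+ψ(K₁−1)) = 0
⇒ ψ = [z₁(K₁−1)+z₂(K₂−1)] / [−(K₁−1)(K₂−1)] = 0.09824/0.66649 = 0.1474

two-phase, V/F = 0.1474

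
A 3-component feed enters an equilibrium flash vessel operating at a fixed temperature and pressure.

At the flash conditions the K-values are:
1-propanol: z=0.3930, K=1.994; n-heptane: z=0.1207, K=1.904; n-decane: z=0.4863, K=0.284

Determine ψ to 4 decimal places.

ψ = 0.2175

Rachford–Rice: g(ψ) = Σ zᵢ(Kᵢ−1)/(1+ψ(Kᵢ−1)) = 0.
Feasibility: ΣzᵢKᵢ = 1.1516, Σzᵢ/Kᵢ = 1.9728 — both > 1, two phases present.
Newton–Raphson from ψ = 0.5:
  ψ = 0.5000: g = -0.20626, g' = -0.8249 → ψ = 0.2500
  ψ = 0.2500: g = -0.02220, g' = -0.6846 → ψ = 0.2175
Converged at ψ = 0.2175.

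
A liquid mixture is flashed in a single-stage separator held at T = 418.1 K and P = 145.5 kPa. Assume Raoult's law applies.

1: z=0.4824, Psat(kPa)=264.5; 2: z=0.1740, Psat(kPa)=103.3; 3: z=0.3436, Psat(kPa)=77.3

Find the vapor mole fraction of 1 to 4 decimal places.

Raoult's law: Kᵢ = Pᵢˢᵃᵗ/P = Pᵢˢᵃᵗ/145.5.
  K_1 = 264.5/145.5 = 1.817869, K_2 = 103.3/145.5 = 0.709966, K_3 = 77.3/145.5 = 0.531271
Rachford–Rice: g(V/F) = Σ zᵢ(Kᵢ−1)/(1+V/F(Kᵢ−1)) = 0.
Check two-phase: ΣzᵢKᵢ = 1.1830 > 1 and Σzᵢ/Kᵢ = 1.1572 > 1, so g(0) = 0.1830 > 0 and g(1) = -0.1572 < 0.
Newton iteration, V/F⁰ = 0.5:
  V/F = 0.5000: g = 0.01065, g' = -0.3114 → V/F = 0.5342
Converged at V/F = 0.5342.
Compositions from xᵢ = zᵢ/(1+V/F(Kᵢ−1)), yᵢ = Kᵢxᵢ:
  1: x = 0.3357, y = 0.6103
  2: x = 0.2059, y = 0.1462
  3: x = 0.4584, y = 0.2435

y_1 = 0.6103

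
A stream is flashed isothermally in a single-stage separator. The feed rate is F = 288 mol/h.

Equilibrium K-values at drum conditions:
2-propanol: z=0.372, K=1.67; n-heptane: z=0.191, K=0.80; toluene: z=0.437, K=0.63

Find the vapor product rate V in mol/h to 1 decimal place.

Newton–Raphson from β = 0.5:
  β = 0.500: g = -0.0541, g' = -0.193 → β = 0.220
  β = 0.220: g = 0.0013, g' = -0.206 → β = 0.226
Converged at β = 0.226.
Then V = β·F = 0.2261·288 = 65.1 mol/h and L = F − V = 222.9 mol/h.

V = 65.1 mol/h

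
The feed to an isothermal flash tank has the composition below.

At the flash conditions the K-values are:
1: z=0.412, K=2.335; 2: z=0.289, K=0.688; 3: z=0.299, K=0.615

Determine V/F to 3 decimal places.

Material balance + equilibrium reduce to Σ zᵢ(Kᵢ−1)/(1+V/F(Kᵢ−1)) = 0.
g(0) = ΣzᵢKᵢ − 1 = 0.345 and g(1) = 1 − Σzᵢ/Kᵢ = -0.083, so a root lies in (0, 1).
Iterate (Newton) starting at V/F = 0.5:
  V/F = 0.500: g = 0.0805, g' = -0.372 → V/F = 0.717
  V/F = 0.717: g = 0.0060, g' = -0.323 → V/F = 0.735
Converged at V/F = 0.735.

V/F = 0.735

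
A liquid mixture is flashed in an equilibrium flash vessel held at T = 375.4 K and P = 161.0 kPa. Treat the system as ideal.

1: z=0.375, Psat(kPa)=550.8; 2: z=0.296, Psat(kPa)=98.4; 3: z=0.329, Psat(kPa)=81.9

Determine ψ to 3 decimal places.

Raoult's law: Kᵢ = Pᵢˢᵃᵗ/P = Pᵢˢᵃᵗ/161.0.
  K_1 = 550.8/161.0 = 3.42112, K_2 = 98.4/161.0 = 0.61118, K_3 = 81.9/161.0 = 0.50870
Material balance + equilibrium reduce to Σ zᵢ(Kᵢ−1)/(1+ψ(Kᵢ−1)) = 0.
Check two-phase: ΣzᵢKᵢ = 1.631 > 1 and Σzᵢ/Kᵢ = 1.241 > 1, so g(0) = 0.631 > 0 and g(1) = -0.241 < 0.
Newton iteration, ψ⁰ = 0.67:
  ψ = 0.670: g = -0.0503, g' = -0.578 → ψ = 0.583
  ψ = 0.583: g = 0.0012, g' = -0.609 → ψ = 0.585
Converged at ψ = 0.585.

ψ = 0.585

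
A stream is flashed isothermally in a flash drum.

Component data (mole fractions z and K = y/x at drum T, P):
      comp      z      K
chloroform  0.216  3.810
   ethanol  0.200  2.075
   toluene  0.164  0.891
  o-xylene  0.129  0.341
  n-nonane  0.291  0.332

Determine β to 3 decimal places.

Newton iteration, β⁰ = 0.65:
  β = 0.650: g = -0.1702, g' = -0.873 → β = 0.455
  β = 0.455: g = -0.0087, g' = -0.817 → β = 0.444
Converged at β = 0.444.

β = 0.444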